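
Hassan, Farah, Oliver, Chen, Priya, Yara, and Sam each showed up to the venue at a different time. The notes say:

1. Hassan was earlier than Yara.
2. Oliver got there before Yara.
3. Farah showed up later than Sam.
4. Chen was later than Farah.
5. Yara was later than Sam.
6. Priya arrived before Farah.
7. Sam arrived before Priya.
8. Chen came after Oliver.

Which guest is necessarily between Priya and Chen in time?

Tracing the constraints gives Priya → Farah → Chen, so Farah sits after Priya and before Chen.
No other guest is forced both after Priya and before Chen.

Farah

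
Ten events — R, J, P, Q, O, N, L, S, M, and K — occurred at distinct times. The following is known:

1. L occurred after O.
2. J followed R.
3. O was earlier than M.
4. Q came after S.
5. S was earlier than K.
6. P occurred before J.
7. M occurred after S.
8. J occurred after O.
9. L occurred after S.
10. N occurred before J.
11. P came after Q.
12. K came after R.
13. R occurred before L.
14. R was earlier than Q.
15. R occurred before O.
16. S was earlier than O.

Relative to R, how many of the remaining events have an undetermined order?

Forced after R: J, K, L, M, O, P, and Q.
That leaves N and S with no forced order relative to R — 2.

2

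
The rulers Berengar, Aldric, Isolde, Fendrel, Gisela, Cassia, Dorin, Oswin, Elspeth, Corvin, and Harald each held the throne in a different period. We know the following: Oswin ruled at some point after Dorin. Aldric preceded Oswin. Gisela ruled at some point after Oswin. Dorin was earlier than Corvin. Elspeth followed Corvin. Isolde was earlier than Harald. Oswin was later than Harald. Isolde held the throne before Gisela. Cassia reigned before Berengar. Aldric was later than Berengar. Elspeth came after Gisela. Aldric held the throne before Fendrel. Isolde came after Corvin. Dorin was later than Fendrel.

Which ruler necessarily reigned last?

Elspeth

Every other ruler has a chain of constraints placing them before Elspeth, so Elspeth is last.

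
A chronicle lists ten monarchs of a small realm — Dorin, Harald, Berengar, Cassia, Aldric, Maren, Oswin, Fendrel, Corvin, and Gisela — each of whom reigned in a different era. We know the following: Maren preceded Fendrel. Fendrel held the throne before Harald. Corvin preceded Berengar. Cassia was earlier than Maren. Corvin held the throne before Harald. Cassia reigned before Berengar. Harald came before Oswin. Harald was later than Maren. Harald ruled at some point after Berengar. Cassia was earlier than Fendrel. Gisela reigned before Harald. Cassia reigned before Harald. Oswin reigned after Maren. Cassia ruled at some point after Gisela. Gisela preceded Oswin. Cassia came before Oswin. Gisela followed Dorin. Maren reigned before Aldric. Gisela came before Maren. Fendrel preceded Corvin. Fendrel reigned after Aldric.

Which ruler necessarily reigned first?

Dorin has a chain of constraints placing them before every other ruler, so Dorin must be first.

Dorin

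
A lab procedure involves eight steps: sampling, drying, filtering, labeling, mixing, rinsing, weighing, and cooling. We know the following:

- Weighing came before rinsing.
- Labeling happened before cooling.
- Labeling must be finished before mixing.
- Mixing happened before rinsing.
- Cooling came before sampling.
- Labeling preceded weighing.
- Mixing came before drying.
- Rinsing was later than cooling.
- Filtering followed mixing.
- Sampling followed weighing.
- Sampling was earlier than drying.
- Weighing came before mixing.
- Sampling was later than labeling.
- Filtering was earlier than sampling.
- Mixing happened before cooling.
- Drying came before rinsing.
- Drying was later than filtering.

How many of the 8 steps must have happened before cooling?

Directly stated before cooling: labeling and mixing.
Weighing reaches cooling via weighing → mixing → cooling.
No chain forces sampling (or any of the others) ahead of cooling.
That's labeling, mixing, and weighing — 3 in all.

3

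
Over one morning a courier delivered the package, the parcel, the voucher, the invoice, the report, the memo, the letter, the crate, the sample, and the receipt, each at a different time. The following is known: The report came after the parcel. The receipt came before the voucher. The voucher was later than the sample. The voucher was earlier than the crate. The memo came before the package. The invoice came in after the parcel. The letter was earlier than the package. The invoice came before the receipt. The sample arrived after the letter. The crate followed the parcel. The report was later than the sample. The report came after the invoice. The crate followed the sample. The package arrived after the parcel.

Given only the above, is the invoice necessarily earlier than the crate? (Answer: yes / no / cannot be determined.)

yes

Chain the constraints: the invoice → the receipt → the voucher → the crate. Each link is directly stated, so the invoice comes before the crate.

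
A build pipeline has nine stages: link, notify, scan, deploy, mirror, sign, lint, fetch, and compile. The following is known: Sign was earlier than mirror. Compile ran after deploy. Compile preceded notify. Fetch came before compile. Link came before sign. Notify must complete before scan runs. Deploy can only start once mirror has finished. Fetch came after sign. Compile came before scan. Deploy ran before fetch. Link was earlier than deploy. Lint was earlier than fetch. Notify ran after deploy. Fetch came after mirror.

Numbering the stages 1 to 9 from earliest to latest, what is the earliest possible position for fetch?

6

Deploy, link, lint, mirror, and sign must all come before fetch — 5 forced predecessors.
Nothing else is forced ahead of fetch, so its earliest slot is position 5 + 1 = 6.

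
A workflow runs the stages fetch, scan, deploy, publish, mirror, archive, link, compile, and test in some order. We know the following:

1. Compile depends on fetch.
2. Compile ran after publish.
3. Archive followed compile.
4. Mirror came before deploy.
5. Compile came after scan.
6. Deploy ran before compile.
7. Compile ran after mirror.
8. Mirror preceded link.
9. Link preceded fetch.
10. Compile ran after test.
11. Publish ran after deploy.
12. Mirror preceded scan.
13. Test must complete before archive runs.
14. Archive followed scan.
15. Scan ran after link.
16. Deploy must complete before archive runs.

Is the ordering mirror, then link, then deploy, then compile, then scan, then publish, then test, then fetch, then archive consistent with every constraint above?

The constraints require publish before compile, but in the proposed sequence compile appears ahead of publish. That one violation is enough.

no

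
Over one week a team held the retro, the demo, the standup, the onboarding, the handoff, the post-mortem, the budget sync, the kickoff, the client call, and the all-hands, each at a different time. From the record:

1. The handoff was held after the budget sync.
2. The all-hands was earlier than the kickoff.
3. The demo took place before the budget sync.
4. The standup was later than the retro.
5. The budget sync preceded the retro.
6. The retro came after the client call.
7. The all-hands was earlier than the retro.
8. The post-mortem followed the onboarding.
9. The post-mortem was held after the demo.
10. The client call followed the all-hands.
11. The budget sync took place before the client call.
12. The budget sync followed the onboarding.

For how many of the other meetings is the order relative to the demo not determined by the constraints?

Forced after the demo: the budget sync, the client call, the handoff, the post-mortem, the retro, and the standup.
That leaves the all-hands, the kickoff, and the onboarding with no forced order relative to the demo — 3.

3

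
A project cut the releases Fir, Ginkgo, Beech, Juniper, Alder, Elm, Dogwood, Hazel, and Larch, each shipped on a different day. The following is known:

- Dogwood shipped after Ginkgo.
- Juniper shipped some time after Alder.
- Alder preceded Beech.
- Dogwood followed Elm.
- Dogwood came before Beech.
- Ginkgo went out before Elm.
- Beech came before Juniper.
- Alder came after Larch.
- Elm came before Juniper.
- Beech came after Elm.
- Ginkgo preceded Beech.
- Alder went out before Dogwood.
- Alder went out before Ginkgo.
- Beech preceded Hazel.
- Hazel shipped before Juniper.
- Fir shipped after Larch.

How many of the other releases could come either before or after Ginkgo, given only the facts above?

Forced before Ginkgo: Alder and Larch; forced after Ginkgo: Beech, Dogwood, Elm, Hazel, and Juniper.
That leaves Fir with no forced order relative to Ginkgo — 1.

1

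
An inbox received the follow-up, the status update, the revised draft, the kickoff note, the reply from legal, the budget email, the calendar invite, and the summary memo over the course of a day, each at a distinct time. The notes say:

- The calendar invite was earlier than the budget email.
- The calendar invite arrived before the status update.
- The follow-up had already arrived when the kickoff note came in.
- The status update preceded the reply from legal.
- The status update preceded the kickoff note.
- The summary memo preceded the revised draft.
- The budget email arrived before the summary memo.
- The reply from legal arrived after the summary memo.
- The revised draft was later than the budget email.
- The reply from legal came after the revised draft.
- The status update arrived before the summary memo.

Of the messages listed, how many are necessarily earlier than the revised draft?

Directly stated before the revised draft: the budget email and the summary memo.
The calendar invite reaches the revised draft via the calendar invite → the budget email → the revised draft.
The status update reaches the revised draft via the status update → the summary memo → the revised draft.
That's the budget email, the calendar invite, the status update, and the summary memo — 4 in all.

4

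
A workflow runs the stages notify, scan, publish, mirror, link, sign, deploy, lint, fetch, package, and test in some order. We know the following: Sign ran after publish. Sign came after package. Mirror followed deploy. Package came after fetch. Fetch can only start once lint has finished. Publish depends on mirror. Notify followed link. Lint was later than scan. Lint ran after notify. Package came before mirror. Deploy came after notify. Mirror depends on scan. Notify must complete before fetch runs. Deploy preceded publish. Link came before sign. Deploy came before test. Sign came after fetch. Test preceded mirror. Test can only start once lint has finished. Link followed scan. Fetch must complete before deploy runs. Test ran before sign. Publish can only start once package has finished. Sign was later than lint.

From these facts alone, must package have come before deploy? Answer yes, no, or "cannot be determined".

No chain of stated constraints runs from package to deploy, and none runs from deploy to package either.
So the relative order of package and deploy is not fixed by the given facts.

cannot be determined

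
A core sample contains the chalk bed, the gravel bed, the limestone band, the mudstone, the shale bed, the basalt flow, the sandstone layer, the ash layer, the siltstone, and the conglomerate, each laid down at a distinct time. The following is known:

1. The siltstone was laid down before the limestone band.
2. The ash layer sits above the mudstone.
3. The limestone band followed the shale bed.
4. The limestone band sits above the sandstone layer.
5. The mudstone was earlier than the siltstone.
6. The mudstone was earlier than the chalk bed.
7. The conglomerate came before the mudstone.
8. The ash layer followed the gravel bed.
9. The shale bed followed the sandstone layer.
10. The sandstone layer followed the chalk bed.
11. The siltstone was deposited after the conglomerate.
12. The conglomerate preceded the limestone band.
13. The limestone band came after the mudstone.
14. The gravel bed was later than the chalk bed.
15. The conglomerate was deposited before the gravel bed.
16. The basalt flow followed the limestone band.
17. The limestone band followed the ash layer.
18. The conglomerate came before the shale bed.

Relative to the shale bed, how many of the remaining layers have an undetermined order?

Forced before the shale bed: the chalk bed, the conglomerate, the mudstone, and the sandstone layer; forced after the shale bed: the basalt flow and the limestone band.
That leaves the ash layer, the gravel bed, and the siltstone with no forced order relative to the shale bed — 3.

3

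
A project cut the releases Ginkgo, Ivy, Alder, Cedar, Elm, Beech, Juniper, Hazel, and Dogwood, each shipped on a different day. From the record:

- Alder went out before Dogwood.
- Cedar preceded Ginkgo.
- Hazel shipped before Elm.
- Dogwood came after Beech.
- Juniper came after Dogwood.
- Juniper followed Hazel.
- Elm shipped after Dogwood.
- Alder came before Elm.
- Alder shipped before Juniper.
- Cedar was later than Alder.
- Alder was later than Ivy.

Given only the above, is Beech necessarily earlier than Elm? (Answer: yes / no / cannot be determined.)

yes

Chain the constraints: Beech → Dogwood → Elm. Each link is directly stated, so Beech comes before Elm.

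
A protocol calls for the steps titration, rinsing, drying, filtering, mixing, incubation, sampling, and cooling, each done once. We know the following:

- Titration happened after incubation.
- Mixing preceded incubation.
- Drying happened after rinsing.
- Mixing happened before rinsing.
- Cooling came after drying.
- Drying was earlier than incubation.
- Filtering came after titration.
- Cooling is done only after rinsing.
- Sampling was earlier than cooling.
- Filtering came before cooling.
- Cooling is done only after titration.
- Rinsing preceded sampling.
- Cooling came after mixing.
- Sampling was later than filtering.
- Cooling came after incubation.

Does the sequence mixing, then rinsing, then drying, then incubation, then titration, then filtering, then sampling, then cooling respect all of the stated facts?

Check each stated constraint against the proposed order — e.g. rinsing is ahead of cooling; mixing is ahead of cooling. Every pair is in the required order; nothing is violated.

yes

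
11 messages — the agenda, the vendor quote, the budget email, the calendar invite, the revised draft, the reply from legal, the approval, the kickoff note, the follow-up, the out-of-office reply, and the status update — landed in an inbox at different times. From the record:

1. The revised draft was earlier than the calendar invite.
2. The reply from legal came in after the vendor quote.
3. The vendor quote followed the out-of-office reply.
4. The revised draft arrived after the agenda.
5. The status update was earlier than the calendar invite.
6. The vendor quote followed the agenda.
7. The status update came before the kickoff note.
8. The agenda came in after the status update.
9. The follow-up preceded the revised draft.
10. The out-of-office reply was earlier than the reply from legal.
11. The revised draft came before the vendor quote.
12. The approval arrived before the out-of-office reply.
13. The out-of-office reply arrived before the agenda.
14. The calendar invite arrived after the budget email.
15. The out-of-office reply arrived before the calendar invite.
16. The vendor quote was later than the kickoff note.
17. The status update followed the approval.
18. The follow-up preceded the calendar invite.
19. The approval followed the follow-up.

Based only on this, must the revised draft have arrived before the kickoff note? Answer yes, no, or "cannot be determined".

cannot be determined

No chain of stated constraints runs from the revised draft to the kickoff note, and none runs from the kickoff note to the revised draft either.
So the relative order of the revised draft and the kickoff note is not fixed by the given facts.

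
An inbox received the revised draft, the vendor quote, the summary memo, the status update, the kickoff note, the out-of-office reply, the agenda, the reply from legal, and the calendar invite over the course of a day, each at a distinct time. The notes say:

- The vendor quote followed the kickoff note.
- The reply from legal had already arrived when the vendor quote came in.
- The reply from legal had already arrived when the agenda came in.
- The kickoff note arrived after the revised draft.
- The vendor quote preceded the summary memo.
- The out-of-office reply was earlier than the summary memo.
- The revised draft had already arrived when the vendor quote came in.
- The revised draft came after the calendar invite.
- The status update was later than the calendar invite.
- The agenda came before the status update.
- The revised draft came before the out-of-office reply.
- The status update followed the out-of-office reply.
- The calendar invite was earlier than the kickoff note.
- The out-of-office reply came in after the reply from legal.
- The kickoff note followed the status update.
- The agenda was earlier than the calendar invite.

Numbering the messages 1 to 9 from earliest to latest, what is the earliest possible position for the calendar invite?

3

The agenda and the reply from legal must both come before the calendar invite — 2 forced predecessors.
Nothing else is forced ahead of the calendar invite, so its earliest slot is position 2 + 1 = 3.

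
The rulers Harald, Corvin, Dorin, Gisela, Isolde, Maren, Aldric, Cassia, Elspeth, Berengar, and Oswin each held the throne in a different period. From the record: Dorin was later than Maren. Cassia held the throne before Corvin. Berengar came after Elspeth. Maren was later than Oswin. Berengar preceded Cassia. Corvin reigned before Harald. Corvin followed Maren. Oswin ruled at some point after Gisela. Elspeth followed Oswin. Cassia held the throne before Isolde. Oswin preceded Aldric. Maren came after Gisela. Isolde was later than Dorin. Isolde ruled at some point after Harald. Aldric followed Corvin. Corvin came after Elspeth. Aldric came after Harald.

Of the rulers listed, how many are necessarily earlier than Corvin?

Directly stated before Corvin: Cassia, Elspeth, and Maren.
Berengar reaches Corvin via Berengar → Cassia → Corvin.
Gisela reaches Corvin via Gisela → Maren → Corvin.
Oswin reaches Corvin via Oswin → Maren → Corvin.
No chain forces Isolde (or any of the others) ahead of Corvin.
That's Berengar, Cassia, Elspeth, Gisela, Maren, and Oswin — 6 in all.

6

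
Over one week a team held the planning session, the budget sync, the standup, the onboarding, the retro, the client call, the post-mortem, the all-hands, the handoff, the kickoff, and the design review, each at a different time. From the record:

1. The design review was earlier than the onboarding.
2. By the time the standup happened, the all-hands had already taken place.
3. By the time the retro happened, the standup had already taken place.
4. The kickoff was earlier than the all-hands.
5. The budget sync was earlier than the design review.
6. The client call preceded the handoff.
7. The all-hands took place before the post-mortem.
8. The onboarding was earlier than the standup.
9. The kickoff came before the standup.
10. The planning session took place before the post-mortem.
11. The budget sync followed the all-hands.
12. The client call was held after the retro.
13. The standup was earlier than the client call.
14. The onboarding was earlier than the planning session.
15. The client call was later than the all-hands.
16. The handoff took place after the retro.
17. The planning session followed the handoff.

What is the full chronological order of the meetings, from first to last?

the kickoff, the all-hands, the budget sync, the design review, the onboarding, the standup, the retro, the client call, the handoff, the planning session, the post-mortem

The constraints fix every adjacent pair, so only one ordering works:
the kickoff → the all-hands → the budget sync → the design review → the onboarding → the standup → the retro → the client call → the handoff → the planning session → the post-mortem.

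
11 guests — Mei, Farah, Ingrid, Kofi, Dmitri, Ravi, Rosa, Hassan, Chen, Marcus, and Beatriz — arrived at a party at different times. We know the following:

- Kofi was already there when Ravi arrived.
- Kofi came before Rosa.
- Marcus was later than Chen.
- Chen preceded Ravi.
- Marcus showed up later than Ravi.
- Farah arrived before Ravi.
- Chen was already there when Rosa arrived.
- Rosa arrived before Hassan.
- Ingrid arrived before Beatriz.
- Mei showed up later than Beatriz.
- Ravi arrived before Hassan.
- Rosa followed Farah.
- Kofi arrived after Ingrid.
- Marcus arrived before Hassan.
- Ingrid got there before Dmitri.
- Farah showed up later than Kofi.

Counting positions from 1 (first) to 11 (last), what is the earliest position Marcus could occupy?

6

Chen, Farah, Ingrid, Kofi, and Ravi must all come before Marcus — 5 forced predecessors.
Nothing else is forced ahead of Marcus, so their earliest slot is position 5 + 1 = 6.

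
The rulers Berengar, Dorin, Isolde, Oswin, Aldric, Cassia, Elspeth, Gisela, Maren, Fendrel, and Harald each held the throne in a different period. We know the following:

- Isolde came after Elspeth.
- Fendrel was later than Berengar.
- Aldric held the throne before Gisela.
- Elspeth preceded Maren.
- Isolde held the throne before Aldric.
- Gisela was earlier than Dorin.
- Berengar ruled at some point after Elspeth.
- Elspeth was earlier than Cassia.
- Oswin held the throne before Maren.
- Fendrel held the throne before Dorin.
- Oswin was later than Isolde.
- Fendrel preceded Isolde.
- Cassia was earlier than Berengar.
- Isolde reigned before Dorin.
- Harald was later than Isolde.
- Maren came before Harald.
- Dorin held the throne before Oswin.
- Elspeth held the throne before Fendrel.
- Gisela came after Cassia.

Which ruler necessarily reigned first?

Elspeth has a chain of constraints placing them before every other ruler, so Elspeth must be first.

Elspeth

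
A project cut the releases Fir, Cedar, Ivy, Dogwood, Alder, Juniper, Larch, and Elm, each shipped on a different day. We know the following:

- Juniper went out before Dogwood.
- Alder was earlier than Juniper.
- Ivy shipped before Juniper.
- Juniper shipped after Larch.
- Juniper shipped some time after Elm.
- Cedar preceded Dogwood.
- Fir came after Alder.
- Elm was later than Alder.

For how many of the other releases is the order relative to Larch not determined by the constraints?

Forced after Larch: Dogwood and Juniper.
That leaves Alder, Cedar, Elm, Fir, and Ivy with no forced order relative to Larch — 5.

5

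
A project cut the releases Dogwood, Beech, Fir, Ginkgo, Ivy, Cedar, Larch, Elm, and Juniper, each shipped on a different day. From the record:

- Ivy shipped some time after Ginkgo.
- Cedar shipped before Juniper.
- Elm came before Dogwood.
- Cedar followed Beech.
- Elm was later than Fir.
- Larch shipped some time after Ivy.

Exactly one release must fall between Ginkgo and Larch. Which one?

Ivy

Tracing the constraints gives Ginkgo → Ivy → Larch, so Ivy sits after Ginkgo and before Larch.
No other release is forced both after Ginkgo and before Larch.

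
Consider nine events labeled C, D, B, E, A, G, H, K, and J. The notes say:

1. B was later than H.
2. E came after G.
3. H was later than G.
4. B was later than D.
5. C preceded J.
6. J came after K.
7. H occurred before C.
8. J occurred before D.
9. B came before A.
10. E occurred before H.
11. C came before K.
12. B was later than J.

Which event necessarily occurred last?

Every other event has a chain of constraints placing it before A, so A is last.

A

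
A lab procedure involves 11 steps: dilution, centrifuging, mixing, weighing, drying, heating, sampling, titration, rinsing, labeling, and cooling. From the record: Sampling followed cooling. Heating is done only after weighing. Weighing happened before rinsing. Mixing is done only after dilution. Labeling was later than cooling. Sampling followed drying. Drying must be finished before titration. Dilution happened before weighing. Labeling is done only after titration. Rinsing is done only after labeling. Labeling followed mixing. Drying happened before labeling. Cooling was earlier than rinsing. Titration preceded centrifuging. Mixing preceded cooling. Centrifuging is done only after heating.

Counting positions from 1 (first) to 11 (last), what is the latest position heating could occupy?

10

Heating must come before centrifuging — 1 step forced after it.
Everything else can be placed before heating in some valid order, so heating can sit as late as position 11 − 1 = 10.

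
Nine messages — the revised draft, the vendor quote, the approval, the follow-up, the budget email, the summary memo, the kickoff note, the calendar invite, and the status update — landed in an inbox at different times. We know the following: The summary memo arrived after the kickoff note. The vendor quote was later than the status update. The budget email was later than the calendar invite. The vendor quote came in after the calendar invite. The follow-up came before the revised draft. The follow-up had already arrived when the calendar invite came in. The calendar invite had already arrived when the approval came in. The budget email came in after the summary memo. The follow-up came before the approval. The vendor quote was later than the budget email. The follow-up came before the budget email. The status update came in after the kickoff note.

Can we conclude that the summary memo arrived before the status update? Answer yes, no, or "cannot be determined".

cannot be determined

No chain of stated constraints runs from the summary memo to the status update, and none runs from the status update to the summary memo either.
So the relative order of the summary memo and the status update is not fixed by the given facts.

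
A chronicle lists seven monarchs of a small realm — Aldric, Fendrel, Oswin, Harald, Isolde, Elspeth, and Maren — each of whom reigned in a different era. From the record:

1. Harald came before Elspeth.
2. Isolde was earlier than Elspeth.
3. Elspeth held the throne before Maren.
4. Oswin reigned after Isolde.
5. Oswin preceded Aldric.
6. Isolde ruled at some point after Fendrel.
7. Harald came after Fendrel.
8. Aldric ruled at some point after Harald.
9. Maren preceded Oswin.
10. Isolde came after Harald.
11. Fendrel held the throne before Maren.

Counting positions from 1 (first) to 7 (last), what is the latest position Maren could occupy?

5

Maren must come before Aldric and Oswin — 2 rulers forced after them.
Everything else can be placed before Maren in some valid order, so Maren can sit as late as position 7 − 2 = 5.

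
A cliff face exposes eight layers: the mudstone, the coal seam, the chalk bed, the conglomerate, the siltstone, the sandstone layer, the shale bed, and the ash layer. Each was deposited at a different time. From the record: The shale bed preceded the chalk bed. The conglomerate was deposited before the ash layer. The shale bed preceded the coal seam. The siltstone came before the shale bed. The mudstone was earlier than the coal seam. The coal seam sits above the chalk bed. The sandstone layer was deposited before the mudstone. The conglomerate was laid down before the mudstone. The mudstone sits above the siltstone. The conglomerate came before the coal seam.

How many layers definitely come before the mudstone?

Directly stated before the mudstone: the conglomerate, the sandstone layer, and the siltstone.
No chain forces the ash layer (or any of the others) ahead of the mudstone.
That's the conglomerate, the sandstone layer, and the siltstone — 3 in all.

3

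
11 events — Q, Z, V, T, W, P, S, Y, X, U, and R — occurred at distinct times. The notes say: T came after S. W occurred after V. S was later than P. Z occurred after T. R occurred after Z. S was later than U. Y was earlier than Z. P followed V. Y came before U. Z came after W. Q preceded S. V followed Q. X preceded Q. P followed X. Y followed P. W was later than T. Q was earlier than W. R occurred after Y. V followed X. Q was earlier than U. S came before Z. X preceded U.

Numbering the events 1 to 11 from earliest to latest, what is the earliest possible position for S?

7

P, Q, U, V, X, and Y must all come before S — 6 forced predecessors.
Nothing else is forced ahead of S, so its earliest slot is position 6 + 1 = 7.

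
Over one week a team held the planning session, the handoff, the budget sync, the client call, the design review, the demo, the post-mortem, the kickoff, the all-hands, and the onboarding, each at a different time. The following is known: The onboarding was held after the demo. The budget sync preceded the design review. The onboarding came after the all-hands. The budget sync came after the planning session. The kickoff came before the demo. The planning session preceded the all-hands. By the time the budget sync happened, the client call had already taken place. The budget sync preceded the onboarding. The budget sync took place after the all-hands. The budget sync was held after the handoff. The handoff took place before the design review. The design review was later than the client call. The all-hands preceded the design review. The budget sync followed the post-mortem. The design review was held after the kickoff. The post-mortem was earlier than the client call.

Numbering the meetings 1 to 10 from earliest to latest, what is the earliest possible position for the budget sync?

6

The all-hands, the client call, the handoff, the planning session, and the post-mortem must all come before the budget sync — 5 forced predecessors.
Nothing else is forced ahead of the budget sync, so its earliest slot is position 5 + 1 = 6.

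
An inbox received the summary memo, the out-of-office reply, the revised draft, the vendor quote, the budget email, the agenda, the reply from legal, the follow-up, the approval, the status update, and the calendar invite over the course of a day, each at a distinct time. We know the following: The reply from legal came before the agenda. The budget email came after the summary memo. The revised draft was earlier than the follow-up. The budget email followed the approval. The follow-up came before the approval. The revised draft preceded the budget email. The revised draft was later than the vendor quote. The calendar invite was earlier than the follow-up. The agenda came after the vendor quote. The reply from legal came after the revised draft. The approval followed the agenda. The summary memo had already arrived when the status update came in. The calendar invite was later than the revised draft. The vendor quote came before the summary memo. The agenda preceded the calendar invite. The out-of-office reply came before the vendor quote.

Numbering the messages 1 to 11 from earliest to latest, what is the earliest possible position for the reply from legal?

4

The out-of-office reply, the revised draft, and the vendor quote must all come before the reply from legal — 3 forced predecessors.
Nothing else is forced ahead of the reply from legal, so its earliest slot is position 3 + 1 = 4.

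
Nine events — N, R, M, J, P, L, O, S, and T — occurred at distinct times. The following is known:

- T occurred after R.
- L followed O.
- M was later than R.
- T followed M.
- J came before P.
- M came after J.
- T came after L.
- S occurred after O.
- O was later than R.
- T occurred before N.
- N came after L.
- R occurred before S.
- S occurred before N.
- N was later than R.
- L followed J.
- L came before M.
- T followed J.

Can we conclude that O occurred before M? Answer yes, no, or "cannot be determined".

yes

Chain the constraints: O → L → M. Each link is directly stated, so O comes before M.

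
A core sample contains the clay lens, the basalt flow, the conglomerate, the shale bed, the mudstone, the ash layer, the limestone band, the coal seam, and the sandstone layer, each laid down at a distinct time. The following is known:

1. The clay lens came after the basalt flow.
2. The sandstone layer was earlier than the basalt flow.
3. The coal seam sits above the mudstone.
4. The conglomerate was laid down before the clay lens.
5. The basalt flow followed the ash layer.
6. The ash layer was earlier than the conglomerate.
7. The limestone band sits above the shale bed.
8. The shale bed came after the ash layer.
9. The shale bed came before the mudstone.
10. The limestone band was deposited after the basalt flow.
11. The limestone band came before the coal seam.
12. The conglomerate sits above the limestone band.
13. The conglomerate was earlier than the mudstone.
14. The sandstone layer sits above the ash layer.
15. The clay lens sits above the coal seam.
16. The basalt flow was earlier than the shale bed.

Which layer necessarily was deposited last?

the clay lens

Every other layer has a chain of constraints placing it before the clay lens, so the clay lens is last.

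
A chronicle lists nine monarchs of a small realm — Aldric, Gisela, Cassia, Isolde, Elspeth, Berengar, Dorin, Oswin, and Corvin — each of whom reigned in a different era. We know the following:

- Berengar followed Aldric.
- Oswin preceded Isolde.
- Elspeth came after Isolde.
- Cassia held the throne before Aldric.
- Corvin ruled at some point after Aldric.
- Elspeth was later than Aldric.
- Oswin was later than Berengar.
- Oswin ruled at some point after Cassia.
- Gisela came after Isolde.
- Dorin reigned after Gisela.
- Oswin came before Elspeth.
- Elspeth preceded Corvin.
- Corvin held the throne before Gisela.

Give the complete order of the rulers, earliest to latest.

Cassia, Aldric, Berengar, Oswin, Isolde, Elspeth, Corvin, Gisela, Dorin

The constraints fix every adjacent pair, so only one ordering works:
Cassia → Aldric → Berengar → Oswin → Isolde → Elspeth → Corvin → Gisela → Dorin.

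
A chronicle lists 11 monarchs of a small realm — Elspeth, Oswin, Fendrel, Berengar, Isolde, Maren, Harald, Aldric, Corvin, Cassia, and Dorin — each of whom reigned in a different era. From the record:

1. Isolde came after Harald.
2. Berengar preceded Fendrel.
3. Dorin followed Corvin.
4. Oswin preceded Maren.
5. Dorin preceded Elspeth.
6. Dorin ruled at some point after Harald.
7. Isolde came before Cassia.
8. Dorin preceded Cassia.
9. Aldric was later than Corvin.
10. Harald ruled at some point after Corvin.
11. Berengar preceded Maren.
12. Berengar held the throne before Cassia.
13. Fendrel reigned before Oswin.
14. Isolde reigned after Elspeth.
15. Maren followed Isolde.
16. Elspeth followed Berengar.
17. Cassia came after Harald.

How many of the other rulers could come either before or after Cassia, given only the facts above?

Forced before Cassia: Berengar, Corvin, Dorin, Elspeth, Harald, and Isolde.
That leaves Aldric, Fendrel, Maren, and Oswin with no forced order relative to Cassia — 4.

4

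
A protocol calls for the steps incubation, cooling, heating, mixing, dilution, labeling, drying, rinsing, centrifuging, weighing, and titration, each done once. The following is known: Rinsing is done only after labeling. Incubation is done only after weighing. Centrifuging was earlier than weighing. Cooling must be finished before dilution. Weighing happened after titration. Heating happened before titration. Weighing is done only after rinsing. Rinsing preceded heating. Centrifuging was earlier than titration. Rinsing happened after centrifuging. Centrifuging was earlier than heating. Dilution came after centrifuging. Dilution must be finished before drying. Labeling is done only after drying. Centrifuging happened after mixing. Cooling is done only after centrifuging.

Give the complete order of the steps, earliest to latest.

The constraints fix every adjacent pair, so only one ordering works:
mixing → centrifuging → cooling → dilution → drying → labeling → rinsing → heating → titration → weighing → incubation.

mixing, centrifuging, cooling, dilution, drying, labeling, rinsing, heating, titration, weighing, incubation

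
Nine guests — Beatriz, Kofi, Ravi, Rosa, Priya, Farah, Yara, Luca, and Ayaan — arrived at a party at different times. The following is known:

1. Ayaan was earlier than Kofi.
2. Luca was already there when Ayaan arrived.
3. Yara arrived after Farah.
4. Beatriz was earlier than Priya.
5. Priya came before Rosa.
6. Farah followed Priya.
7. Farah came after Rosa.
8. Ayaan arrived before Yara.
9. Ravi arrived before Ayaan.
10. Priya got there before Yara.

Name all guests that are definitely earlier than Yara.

Directly stated before Yara: Ayaan, Farah, and Priya.
Beatriz reaches Yara via Beatriz → Priya → Yara.
Luca reaches Yara via Luca → Ayaan → Yara.
Ravi reaches Yara via Ravi → Ayaan → Yara.
Likewise Rosa reaches Yara by chaining the stated constraints.
No chain forces Kofi ahead of Yara.

Ayaan, Beatriz, Farah, Luca, Priya, Ravi, Rosa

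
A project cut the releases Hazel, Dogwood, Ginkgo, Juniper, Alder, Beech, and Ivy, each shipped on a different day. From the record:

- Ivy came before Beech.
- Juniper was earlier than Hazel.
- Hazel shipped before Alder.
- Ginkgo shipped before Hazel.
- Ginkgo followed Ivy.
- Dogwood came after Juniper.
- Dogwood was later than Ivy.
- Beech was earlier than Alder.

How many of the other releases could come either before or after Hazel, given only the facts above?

2

Forced before Hazel: Ginkgo, Ivy, and Juniper; forced after Hazel: Alder.
That leaves Beech and Dogwood with no forced order relative to Hazel — 2.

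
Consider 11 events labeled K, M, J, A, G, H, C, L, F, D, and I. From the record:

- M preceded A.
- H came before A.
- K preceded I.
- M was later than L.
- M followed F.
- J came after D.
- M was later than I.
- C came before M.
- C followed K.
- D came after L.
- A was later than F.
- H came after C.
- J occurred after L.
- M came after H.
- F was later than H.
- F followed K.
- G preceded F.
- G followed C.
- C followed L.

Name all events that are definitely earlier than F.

Directly stated before F: G, H, and K.
C reaches F via C → G → F.
L reaches F via L → C → G → F.

C, G, H, K, L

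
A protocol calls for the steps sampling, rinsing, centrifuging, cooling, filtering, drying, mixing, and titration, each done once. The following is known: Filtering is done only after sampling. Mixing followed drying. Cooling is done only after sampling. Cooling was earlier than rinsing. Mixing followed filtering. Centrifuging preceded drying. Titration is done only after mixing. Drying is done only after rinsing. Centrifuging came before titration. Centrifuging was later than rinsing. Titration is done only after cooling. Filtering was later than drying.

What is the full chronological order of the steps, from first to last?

The constraints fix every adjacent pair, so only one ordering works:
sampling → cooling → rinsing → centrifuging → drying → filtering → mixing → titration.

sampling, cooling, rinsing, centrifuging, drying, filtering, mixing, titration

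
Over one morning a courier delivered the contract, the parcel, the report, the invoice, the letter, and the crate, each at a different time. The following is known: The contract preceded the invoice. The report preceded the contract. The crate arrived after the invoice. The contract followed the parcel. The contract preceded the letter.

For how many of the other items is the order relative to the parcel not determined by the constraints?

1

Forced after the parcel: the contract, the crate, the invoice, and the letter.
That leaves the report with no forced order relative to the parcel — 1.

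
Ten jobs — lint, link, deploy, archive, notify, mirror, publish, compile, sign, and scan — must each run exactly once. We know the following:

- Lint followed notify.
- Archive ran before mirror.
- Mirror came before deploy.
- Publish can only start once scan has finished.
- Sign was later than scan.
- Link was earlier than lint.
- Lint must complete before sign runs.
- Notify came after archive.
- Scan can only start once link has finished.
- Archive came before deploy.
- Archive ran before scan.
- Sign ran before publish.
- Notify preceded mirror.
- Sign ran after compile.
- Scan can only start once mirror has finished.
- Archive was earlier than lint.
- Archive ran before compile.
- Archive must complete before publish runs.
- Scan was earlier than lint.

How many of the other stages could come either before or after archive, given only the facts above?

1

Forced after archive: compile, deploy, lint, mirror, notify, publish, scan, and sign.
That leaves link with no forced order relative to archive — 1.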